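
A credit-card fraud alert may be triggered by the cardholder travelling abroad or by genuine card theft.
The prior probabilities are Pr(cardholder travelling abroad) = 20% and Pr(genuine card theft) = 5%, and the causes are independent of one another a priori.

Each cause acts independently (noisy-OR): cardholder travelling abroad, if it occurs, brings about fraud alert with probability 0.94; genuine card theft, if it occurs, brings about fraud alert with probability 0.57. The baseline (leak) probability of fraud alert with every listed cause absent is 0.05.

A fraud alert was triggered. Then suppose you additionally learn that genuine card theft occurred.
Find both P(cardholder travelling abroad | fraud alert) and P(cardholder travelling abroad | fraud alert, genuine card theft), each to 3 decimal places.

P(cardholder travelling abroad | fraud alert) ≈ 0.754; P(cardholder travelling abroad | fraud alert, genuine card theft) ≈ 0.292

Under noisy-OR, P(fraud alert | causes) = 1 − (1−0.05)·∏(1−qᵢ) over the active causes.
Weight on cardholder travelling abroad=true, given the evidence: 0.179170 + 0.009755 = 0.188925
The normalizing constant is 0.05*0.8*0.95 + 0.5915*0.8*0.05 + 0.943*0.2*0.95 + 0.97549*0.2*0.05 = 0.250585
Posterior = 0.188925 / 0.250585 ≈ 0.754

Now also conditioning on genuine card theft=true:
Enumerate both values of cardholder travelling abroad and weight by the priors:
  P(fraud alert | genuine card theft) = 0.5915*0.8 + 0.97549*0.2
        = 0.473200 + 0.195098 = 0.668298
Configurations with cardholder travelling abroad contribute 0.195098, so
  P(cardholder travelling abroad | fraud alert, genuine card theft) = 0.195098 / 0.668298 ≈ 0.292
Conditioning on genuine card theft lowers the posterior on cardholder travelling abroad: the classic explaining-away effect in a common-effect structure.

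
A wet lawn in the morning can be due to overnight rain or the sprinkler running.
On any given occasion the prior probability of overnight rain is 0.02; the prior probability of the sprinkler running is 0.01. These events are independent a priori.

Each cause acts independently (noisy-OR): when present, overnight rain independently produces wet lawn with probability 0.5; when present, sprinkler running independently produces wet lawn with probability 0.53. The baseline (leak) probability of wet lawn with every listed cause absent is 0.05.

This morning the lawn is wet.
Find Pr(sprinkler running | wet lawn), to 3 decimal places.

Under noisy-OR, P(wet lawn | causes) = 1 − (1−0.05)·∏(1−qᵢ) over the active causes.
Numerator (weight on configurations with sprinkler running): 0.005424 + 0.000155 = 0.005579
Normalizer over all consistent configurations: 0.05·0.98·0.99 + 0.5535·0.98·0.01 + 0.525·0.02·0.99 + 0.77675·0.02·0.01 = 0.064484
Posterior = 0.005579 / 0.064484 ≈ 0.087

Pr(sprinkler running | wet lawn) ≈ 0.087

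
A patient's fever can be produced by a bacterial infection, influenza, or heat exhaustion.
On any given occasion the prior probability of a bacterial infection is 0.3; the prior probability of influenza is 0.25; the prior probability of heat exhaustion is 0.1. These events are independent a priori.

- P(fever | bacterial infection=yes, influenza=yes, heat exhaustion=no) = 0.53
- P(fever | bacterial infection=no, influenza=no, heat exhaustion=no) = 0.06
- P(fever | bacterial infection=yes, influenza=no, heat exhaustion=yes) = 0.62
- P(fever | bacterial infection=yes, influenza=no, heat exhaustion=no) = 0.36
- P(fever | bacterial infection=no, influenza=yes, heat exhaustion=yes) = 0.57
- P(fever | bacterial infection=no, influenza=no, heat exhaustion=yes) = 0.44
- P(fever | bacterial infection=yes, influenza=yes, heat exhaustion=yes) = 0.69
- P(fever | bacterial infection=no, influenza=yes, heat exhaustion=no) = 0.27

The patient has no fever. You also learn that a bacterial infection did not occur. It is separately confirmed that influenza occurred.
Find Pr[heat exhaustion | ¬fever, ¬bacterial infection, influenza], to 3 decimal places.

Sum P(¬fever|·) weighted by the priors over both values of heat exhaustion:
  P(¬fever | ¬bacterial infection, influenza) = 0.73*0.9 + 0.43*0.1
        = 0.657000 + 0.043000 = 0.700000
Configurations with heat exhaustion contribute 0.043000, so
  P(heat exhaustion | ¬fever, ¬bacterial infection, influenza) = 0.043000 / 0.700000 ≈ 0.061

Pr[heat exhaustion | ¬fever, ¬bacterial infection, influenza] ≈ 0.061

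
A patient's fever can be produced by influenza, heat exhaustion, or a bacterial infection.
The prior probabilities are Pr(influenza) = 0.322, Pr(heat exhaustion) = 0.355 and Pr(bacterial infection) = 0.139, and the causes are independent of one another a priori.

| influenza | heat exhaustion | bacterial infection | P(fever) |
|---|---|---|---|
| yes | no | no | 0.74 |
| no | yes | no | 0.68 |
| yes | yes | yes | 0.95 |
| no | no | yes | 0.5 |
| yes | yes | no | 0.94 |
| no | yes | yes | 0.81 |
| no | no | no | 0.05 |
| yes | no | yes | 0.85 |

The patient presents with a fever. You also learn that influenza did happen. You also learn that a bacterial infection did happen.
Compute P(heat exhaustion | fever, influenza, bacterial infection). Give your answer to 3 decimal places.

P(heat exhaustion | fever, influenza, bacterial infection) ≈ 0.381

Weight on heat exhaustion=true, given the evidence: 0.95×0.355 = 0.337250
Denominator P(fever | influenza, bacterial infection): 0.85×0.645 + 0.95×0.355 = 0.885500
P(heat exhaustion | fever, influenza, bacterial infection) = 0.337250/0.885500 ≈ 0.381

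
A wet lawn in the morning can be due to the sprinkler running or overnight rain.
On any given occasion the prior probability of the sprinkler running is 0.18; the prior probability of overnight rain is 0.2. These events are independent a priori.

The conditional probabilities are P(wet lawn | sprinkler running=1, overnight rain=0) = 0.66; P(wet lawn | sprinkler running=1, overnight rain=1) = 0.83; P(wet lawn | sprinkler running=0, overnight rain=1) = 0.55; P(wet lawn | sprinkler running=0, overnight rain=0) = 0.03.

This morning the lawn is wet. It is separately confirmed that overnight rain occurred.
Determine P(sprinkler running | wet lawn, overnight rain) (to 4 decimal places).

P(wet lawn | overnight rain) = 0.55*0.82 + 0.83*0.18 = 0.451000 + 0.149400 = 0.600400
Of this, 0.149400 comes from 0.83*0.18 (the sprinkler running=true cases).
P(sprinkler running | wet lawn, overnight rain) = 0.149400 / 0.600400 ≈ 0.2488

P(sprinkler running | wet lawn, overnight rain) ≈ 0.2488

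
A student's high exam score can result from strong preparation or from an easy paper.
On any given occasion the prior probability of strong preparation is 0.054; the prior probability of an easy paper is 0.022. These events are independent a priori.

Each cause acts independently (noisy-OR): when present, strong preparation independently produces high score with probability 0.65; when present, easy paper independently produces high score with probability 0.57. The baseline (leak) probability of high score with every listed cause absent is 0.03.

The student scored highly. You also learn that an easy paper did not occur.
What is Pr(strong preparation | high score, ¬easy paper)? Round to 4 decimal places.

Under noisy-OR, P(high score | causes) = 1 − (1−0.03)·∏(1−qᵢ) over the active causes.
P(high score | ¬easy paper) = 0.03·0.946 + 0.6605·0.054 = 0.028380 + 0.035667 = 0.064047
Of this, 0.035667 comes from 0.6605·0.054 (the strong preparation=true cases).
So P(strong preparation | high score, ¬easy paper) = 0.035667/0.064047 ≈ 0.5569.

Pr(strong preparation | high score, ¬easy paper) ≈ 0.5569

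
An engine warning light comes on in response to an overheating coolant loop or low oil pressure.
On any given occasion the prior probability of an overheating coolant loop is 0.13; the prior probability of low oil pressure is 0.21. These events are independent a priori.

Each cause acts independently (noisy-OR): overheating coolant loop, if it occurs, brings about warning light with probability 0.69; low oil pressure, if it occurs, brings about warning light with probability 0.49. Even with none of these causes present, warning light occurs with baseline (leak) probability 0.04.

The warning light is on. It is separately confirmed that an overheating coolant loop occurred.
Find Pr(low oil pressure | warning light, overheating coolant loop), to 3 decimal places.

Under noisy-OR, P(warning light | causes) = 1 − (1−0.04)·∏(1−qᵢ) over the active causes.
Enumerate both values of low oil pressure and weight by the priors:
  P(warning light | overheating coolant loop) = 0.7024*0.79 + 0.848224*0.21
        = 0.554896 + 0.178127 = 0.733023
Keeping only the low oil pressure-present terms gives 0.178127, so
  P(low oil pressure | warning light, overheating coolant loop) = 0.178127 / 0.733023 ≈ 0.243

Pr(low oil pressure | warning light, overheating coolant loop) ≈ 0.243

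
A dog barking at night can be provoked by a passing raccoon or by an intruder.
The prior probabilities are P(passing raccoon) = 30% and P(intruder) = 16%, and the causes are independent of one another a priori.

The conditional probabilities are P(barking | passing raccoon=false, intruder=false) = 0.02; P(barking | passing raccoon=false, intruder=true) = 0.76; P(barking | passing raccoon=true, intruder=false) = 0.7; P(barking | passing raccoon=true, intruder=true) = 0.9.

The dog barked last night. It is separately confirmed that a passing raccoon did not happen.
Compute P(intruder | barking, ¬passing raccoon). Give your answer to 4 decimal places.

Enumerate both values of intruder and weight by the priors:
  P(barking | ¬passing raccoon) = 0.02·0.84 + 0.76·0.16
        = 0.016800 + 0.121600 = 0.138400
Keeping only the intruder-present terms gives 0.121600, so
  P(intruder | barking, ¬passing raccoon) = 0.121600 / 0.138400 ≈ 0.8786

P(intruder | barking, ¬passing raccoon) ≈ 0.8786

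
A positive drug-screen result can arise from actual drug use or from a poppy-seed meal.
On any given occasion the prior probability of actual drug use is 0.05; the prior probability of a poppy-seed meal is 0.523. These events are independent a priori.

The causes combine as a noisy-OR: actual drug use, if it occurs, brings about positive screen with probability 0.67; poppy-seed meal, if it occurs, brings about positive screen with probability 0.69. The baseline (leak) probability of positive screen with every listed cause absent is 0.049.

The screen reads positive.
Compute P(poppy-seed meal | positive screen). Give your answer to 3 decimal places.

Under noisy-OR, P(positive screen | causes) = 1 − (1−0.049)·∏(1−qᵢ) over the active causes.
By total probability over the 4 (actual drug use, poppy-seed meal) configurations:
  P(positive screen) = 0.049·0.95·0.477 + 0.70519·0.95·0.523 + 0.68617·0.05·0.477 + 0.902713·0.05·0.523
        = 0.022204 + 0.350374 + 0.016365 + 0.023606 = 0.412549
Keeping only the poppy-seed meal-present terms gives 0.373980, so
  P(poppy-seed meal | positive screen) = 0.373980 / 0.412549 ≈ 0.907

P(poppy-seed meal | positive screen) ≈ 0.907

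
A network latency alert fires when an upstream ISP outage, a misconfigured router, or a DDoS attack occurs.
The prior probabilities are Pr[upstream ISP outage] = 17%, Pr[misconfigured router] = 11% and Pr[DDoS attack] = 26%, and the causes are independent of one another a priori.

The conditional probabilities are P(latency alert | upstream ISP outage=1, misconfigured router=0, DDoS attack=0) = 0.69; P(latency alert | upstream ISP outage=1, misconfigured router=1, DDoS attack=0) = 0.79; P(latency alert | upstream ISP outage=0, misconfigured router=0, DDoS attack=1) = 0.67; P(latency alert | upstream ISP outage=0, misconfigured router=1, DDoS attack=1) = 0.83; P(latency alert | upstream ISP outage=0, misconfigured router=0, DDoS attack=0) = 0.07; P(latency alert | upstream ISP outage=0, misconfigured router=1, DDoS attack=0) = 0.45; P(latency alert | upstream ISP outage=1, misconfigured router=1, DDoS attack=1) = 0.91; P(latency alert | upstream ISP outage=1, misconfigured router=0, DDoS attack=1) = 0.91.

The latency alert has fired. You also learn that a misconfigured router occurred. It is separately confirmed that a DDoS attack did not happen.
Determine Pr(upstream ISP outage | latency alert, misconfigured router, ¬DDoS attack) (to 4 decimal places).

Pr(upstream ISP outage | latency alert, misconfigured router, ¬DDoS attack) ≈ 0.2645

Weight on upstream ISP outage=true, given the evidence: 0.79*0.17 = 0.134300
Denominator P(latency alert | misconfigured router, ¬DDoS attack): 0.45*0.83 + 0.79*0.17 = 0.507800
P(upstream ISP outage | latency alert, misconfigured router, ¬DDoS attack) = 0.134300/0.507800 ≈ 0.2645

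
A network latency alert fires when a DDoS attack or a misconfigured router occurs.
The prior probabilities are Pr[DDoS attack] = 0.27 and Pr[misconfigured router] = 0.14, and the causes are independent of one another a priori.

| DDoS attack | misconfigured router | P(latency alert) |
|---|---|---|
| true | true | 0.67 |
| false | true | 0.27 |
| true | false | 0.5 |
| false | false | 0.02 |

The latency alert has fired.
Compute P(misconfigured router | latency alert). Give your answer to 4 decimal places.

Enumerate the 4 (DDoS attack, misconfigured router) configurations and weight by the priors:
  P(latency alert) = 0.02×0.73×0.86 + 0.27×0.73×0.14 + 0.5×0.27×0.86 + 0.67×0.27×0.14
        = 0.012556 + 0.027594 + 0.116100 + 0.025326 = 0.181576
Keeping only the misconfigured router-present terms gives 0.052920, so
  P(misconfigured router | latency alert) = 0.052920 / 0.181576 ≈ 0.2914

P(misconfigured router | latency alert) ≈ 0.2914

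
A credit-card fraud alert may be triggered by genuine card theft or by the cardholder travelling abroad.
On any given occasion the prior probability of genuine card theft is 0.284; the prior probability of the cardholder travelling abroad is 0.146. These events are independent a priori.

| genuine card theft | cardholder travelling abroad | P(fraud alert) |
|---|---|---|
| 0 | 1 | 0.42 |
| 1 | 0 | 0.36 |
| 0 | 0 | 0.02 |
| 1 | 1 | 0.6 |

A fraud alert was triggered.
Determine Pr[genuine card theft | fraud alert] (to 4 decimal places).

Sum P(fraud alert|·) weighted by the priors over the 4 (genuine card theft, cardholder travelling abroad) configurations:
  P(fraud alert) = 0.02*0.716*0.854 + 0.42*0.716*0.146 + 0.36*0.284*0.854 + 0.6*0.284*0.146
        = 0.012229 + 0.043905 + 0.087313 + 0.024878 = 0.168325
Configurations with genuine card theft contribute 0.112191, so
  P(genuine card theft | fraud alert) = 0.112191 / 0.168325 ≈ 0.6665

Pr[genuine card theft | fraud alert] ≈ 0.6665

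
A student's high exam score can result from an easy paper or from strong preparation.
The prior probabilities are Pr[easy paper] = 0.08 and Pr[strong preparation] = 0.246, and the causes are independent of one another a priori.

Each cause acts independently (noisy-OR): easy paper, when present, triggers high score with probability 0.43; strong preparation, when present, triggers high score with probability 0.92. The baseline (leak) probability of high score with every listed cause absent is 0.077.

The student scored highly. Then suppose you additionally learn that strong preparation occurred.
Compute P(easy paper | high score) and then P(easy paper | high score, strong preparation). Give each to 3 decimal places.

P(easy paper | high score) ≈ 0.153; P(easy paper | high score, strong preparation) ≈ 0.083

Under noisy-OR, P(high score | causes) = 1 − (1−0.077)·∏(1−qᵢ) over the active causes.
For the numerator, keep only easy paper=true terms: 0.028585 + 0.018852 = 0.047437
Denominator P(high score): 0.077×0.92×0.754 + 0.92616×0.92×0.246 + 0.47389×0.08×0.754 + 0.957911×0.08×0.246 = 0.310459
P(easy paper | high score) = 0.047437/0.310459 ≈ 0.153

Now also conditioning on strong preparation=true:
By total probability over both values of easy paper:
  P(high score | strong preparation) = 0.92616×0.92 + 0.957911×0.08
        = 0.852067 + 0.076633 = 0.928700
Keeping only the easy paper-present terms gives 0.076633, so
  P(easy paper | high score, strong preparation) = 0.076633 / 0.928700 ≈ 0.083
The drop from 0.153 to 0.083 is the explaining-away (discounting) effect.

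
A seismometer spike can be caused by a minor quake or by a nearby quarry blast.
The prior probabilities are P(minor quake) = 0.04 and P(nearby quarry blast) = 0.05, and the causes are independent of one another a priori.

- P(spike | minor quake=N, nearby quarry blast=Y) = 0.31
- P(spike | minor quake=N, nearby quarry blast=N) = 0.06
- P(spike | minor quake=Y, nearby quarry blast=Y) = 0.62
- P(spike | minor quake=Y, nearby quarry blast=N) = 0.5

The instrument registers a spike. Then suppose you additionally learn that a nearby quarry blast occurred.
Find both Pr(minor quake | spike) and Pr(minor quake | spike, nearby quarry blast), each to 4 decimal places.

Pr(minor quake | spike) ≈ 0.2253; Pr(minor quake | spike, nearby quarry blast) ≈ 0.0769

Numerator (weight on configurations with minor quake): 0.019000 + 0.001240 = 0.020240
The normalizing constant is 0.06·0.96·0.95 + 0.31·0.96·0.05 + 0.5·0.04·0.95 + 0.62·0.04·0.05 = 0.089840
P(minor quake | spike) = 0.020240/0.089840 ≈ 0.2253

With the extra evidence:
Numerator (weight on configurations with minor quake): 0.62*0.04 = 0.024800
Normalizer over all consistent configurations: 0.31*0.96 + 0.62*0.04 = 0.322400
P(minor quake | spike, nearby quarry blast) = 0.024800/0.322400 ≈ 0.0769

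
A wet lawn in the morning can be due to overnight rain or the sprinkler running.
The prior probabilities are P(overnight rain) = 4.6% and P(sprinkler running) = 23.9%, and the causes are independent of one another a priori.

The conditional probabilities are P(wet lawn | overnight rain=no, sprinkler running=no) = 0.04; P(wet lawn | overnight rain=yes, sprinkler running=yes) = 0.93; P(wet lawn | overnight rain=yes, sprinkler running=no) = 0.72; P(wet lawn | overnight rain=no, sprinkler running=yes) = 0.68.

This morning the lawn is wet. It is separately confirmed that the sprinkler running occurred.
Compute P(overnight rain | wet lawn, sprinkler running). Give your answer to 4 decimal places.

Sum P(wet lawn|·) weighted by the priors over both values of overnight rain:
  P(wet lawn | sprinkler running) = 0.68*0.954 + 0.93*0.046
        = 0.648720 + 0.042780 = 0.691500
Configurations with overnight rain contribute 0.042780, so
  P(overnight rain | wet lawn, sprinkler running) = 0.042780 / 0.691500 ≈ 0.0619

P(overnight rain | wet lawn, sprinkler running) ≈ 0.0619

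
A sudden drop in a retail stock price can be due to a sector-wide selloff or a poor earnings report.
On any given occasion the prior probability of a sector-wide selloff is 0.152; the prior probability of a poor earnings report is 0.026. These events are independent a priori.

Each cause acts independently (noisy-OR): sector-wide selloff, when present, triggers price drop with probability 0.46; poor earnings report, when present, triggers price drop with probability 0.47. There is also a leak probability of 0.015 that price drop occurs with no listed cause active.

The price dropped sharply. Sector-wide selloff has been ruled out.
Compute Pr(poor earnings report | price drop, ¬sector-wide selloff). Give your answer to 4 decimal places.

Under noisy-OR, P(price drop | causes) = 1 − (1−0.015)·∏(1−qᵢ) over the active causes.
Sum P(price drop|·) weighted by the priors over both values of poor earnings report:
  P(price drop | ¬sector-wide selloff) = 0.015×0.974 + 0.47795×0.026
        = 0.014610 + 0.012427 = 0.027037
Configurations with poor earnings report contribute 0.012427, so
  P(poor earnings report | price drop, ¬sector-wide selloff) = 0.012427 / 0.027037 ≈ 0.4596

Pr(poor earnings report | price drop, ¬sector-wide selloff) ≈ 0.4596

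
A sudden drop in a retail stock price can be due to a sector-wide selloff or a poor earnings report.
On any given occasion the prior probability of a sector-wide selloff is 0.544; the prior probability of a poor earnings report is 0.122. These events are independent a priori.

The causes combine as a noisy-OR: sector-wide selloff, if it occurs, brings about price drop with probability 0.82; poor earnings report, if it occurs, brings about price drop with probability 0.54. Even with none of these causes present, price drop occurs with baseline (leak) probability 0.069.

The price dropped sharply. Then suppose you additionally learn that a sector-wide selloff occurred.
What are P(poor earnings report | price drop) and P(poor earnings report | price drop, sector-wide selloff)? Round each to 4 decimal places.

P(poor earnings report | price drop) ≈ 0.1796; P(poor earnings report | price drop, sector-wide selloff) ≈ 0.1335

Under noisy-OR, P(price drop | causes) = 1 − (1−0.069)·∏(1−qᵢ) over the active causes.
P(price drop) = 0.069×0.456×0.878 + 0.57174×0.456×0.122 + 0.83242×0.544×0.878 + 0.922913×0.544×0.122 = 0.027625 + 0.031807 + 0.397590 + 0.061252 = 0.518274
Of this, 0.093059 comes from 0.031807 + 0.061252 (the poor earnings report=true cases).
P(poor earnings report | price drop) = 0.093059 / 0.518274 ≈ 0.1796

With the extra evidence:
For the numerator, keep only poor earnings report=true terms: 0.922913*0.122 = 0.112595
The normalizing constant is 0.83242*0.878 + 0.922913*0.122 = 0.843460
P(poor earnings report | price drop, sector-wide selloff) = 0.112595/0.843460 ≈ 0.1335
Conditioning on sector-wide selloff lowers the posterior on poor earnings report: the classic explaining-away effect in a common-effect structure.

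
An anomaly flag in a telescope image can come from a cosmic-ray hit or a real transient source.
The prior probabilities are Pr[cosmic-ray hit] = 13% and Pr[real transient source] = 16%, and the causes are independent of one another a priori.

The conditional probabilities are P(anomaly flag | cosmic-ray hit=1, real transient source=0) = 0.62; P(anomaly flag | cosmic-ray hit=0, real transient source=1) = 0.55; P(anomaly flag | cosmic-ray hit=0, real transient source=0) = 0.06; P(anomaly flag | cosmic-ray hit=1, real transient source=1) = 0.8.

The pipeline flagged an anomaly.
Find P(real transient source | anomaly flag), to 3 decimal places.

P(real transient source | anomaly flag) ≈ 0.455

Sum P(anomaly flag|·) weighted by the priors over the 4 (cosmic-ray hit, real transient source) configurations:
  P(anomaly flag) = 0.06*0.87*0.84 + 0.55*0.87*0.16 + 0.62*0.13*0.84 + 0.8*0.13*0.16
        = 0.043848 + 0.076560 + 0.067704 + 0.016640 = 0.204752
Configurations with real transient source contribute 0.093200, so
  P(real transient source | anomaly flag) = 0.093200 / 0.204752 ≈ 0.455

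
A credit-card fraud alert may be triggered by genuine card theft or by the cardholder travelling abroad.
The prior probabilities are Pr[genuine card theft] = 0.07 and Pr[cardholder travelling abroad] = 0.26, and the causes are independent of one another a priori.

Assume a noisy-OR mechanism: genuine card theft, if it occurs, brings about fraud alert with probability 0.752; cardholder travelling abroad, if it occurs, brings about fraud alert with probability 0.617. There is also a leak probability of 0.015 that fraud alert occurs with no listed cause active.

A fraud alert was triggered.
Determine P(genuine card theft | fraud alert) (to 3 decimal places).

P(genuine card theft | fraud alert) ≈ 0.257

Under noisy-OR, P(fraud alert | causes) = 1 − (1−0.015)·∏(1−qᵢ) over the active causes.
P(fraud alert) = 0.015·0.93·0.74 + 0.622745·0.93·0.26 + 0.75572·0.07·0.74 + 0.906441·0.07·0.26 = 0.010323 + 0.150580 + 0.039146 + 0.016497 = 0.216546
Of this, 0.055643 comes from 0.039146 + 0.016497 (the genuine card theft=true cases).
So P(genuine card theft | fraud alert) = 0.055643/0.216546 ≈ 0.257.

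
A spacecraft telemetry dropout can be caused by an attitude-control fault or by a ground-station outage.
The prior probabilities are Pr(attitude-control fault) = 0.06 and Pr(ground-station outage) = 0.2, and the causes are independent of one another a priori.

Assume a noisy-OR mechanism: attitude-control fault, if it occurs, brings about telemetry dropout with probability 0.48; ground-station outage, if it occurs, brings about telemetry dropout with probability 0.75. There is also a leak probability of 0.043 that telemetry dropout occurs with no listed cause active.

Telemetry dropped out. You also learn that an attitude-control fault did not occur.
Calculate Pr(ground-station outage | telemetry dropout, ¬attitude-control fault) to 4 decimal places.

Pr(ground-station outage | telemetry dropout, ¬attitude-control fault) ≈ 0.8156

Under noisy-OR, P(telemetry dropout | causes) = 1 − (1−0.043)·∏(1−qᵢ) over the active causes.
By total probability over both values of ground-station outage:
  P(telemetry dropout | ¬attitude-control fault) = 0.043×0.8 + 0.76075×0.2
        = 0.034400 + 0.152150 = 0.186550
Configurations with ground-station outage contribute 0.152150, so
  P(ground-station outage | telemetry dropout, ¬attitude-control fault) = 0.152150 / 0.186550 ≈ 0.8156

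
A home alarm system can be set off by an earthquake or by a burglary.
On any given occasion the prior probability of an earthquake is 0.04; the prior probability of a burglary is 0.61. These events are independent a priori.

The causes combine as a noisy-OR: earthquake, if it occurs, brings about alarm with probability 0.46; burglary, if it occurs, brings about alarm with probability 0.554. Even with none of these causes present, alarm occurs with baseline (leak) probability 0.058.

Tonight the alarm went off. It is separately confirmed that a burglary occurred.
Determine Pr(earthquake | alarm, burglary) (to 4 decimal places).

Pr(earthquake | alarm, burglary) ≈ 0.0526

Under noisy-OR, P(alarm | causes) = 1 − (1−0.058)·∏(1−qᵢ) over the active causes.
Numerator (weight on configurations with earthquake): 0.773129×0.04 = 0.030925
Denominator P(alarm | burglary): 0.579868×0.96 + 0.773129×0.04 = 0.587598
P(earthquake | alarm, burglary) = 0.030925/0.587598 ≈ 0.0526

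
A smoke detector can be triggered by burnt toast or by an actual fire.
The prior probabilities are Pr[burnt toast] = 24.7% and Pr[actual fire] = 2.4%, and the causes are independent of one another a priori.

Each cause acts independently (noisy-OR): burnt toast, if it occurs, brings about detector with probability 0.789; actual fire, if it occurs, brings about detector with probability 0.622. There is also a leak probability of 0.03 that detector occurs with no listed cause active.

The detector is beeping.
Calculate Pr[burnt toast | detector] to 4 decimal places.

Pr[burnt toast | detector] ≈ 0.8548

Under noisy-OR, P(detector | causes) = 1 − (1−0.03)·∏(1−qᵢ) over the active causes.
Weight on burnt toast=true, given the evidence: 0.191732 + 0.005469 = 0.197201
The normalizing constant is 0.03*0.753*0.976 + 0.63334*0.753*0.024 + 0.79533*0.247*0.976 + 0.922635*0.247*0.024 = 0.230695
Posterior = 0.197201 / 0.230695 ≈ 0.8548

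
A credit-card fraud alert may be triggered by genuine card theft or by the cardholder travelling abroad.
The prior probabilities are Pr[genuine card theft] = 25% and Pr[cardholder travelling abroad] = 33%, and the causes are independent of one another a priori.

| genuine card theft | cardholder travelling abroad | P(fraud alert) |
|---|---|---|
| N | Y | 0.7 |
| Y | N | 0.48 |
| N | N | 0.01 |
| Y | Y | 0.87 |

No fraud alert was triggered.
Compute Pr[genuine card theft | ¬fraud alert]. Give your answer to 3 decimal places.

Pr[genuine card theft | ¬fraud alert] ≈ 0.146

For the numerator, keep only genuine card theft=true terms: 0.087100 + 0.010725 = 0.097825
Denominator P(¬fraud alert): 0.99×0.75×0.67 + 0.3×0.75×0.33 + 0.52×0.25×0.67 + 0.13×0.25×0.33 = 0.669550
Posterior = 0.097825 / 0.669550 ≈ 0.146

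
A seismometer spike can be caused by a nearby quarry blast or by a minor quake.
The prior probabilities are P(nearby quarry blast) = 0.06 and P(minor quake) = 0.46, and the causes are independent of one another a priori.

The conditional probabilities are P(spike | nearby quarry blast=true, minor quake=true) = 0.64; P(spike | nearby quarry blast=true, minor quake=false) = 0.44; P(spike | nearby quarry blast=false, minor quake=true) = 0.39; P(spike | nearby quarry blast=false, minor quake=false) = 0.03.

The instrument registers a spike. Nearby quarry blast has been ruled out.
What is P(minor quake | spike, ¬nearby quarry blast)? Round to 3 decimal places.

P(minor quake | spike, ¬nearby quarry blast) ≈ 0.917

For the numerator, keep only minor quake=true terms: 0.39×0.46 = 0.179400
The normalizing constant is 0.03×0.54 + 0.39×0.46 = 0.195600
Posterior = 0.179400 / 0.195600 ≈ 0.917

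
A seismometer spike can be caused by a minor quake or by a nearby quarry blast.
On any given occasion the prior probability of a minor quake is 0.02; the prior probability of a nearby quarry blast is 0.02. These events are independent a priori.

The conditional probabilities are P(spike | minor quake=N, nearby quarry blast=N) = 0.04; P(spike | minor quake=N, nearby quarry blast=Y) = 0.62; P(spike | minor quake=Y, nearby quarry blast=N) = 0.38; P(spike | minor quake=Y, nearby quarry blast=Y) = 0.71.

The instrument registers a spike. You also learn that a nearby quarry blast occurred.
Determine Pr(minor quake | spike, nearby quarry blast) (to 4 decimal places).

Enumerate both values of minor quake and weight by the priors:
  P(spike | nearby quarry blast) = 0.62·0.98 + 0.71·0.02
        = 0.607600 + 0.014200 = 0.621800
Keeping only the minor quake-present terms gives 0.014200, so
  P(minor quake | spike, nearby quarry blast) = 0.014200 / 0.621800 ≈ 0.0228

Pr(minor quake | spike, nearby quarry blast) ≈ 0.0228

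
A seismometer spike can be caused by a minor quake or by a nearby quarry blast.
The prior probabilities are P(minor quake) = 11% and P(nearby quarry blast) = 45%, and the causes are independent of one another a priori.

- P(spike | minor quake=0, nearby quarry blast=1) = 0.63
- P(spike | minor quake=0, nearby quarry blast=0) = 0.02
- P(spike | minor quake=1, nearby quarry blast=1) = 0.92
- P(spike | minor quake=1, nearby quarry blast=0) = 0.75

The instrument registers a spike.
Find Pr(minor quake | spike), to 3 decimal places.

Numerator (weight on configurations with minor quake): 0.045375 + 0.045540 = 0.090915
The normalizing constant is 0.02×0.89×0.55 + 0.63×0.89×0.45 + 0.75×0.11×0.55 + 0.92×0.11×0.45 = 0.353020
Posterior = 0.090915 / 0.353020 ≈ 0.258

Pr(minor quake | spike) ≈ 0.258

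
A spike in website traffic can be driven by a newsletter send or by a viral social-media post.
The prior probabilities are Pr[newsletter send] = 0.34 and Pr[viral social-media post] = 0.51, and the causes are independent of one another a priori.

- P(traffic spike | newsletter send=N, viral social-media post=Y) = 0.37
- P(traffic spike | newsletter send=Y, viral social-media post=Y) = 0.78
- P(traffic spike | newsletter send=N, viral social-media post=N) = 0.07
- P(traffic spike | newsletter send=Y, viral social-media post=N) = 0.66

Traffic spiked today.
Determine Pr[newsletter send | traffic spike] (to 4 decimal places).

For the numerator, keep only newsletter send=true terms: 0.109956 + 0.135252 = 0.245208
Normalizer over all consistent configurations: 0.07*0.66*0.49 + 0.37*0.66*0.51 + 0.66*0.34*0.49 + 0.78*0.34*0.51 = 0.392388
P(newsletter send | traffic spike) = 0.245208/0.392388 ≈ 0.6249

Pr[newsletter send | traffic spike] ≈ 0.6249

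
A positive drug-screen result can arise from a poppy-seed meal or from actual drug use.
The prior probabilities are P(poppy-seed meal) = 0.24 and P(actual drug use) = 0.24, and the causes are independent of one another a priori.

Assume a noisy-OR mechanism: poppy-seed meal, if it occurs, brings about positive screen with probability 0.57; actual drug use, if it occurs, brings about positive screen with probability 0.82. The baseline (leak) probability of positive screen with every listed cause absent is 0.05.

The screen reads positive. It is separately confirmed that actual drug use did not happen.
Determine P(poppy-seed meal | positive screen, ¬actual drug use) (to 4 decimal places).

Under noisy-OR, P(positive screen | causes) = 1 − (1−0.05)·∏(1−qᵢ) over the active causes.
By total probability over both values of poppy-seed meal:
  P(positive screen | ¬actual drug use) = 0.05×0.76 + 0.5915×0.24
        = 0.038000 + 0.141960 = 0.179960
Configurations with poppy-seed meal contribute 0.141960, so
  P(poppy-seed meal | positive screen, ¬actual drug use) = 0.141960 / 0.179960 ≈ 0.7888

P(poppy-seed meal | positive screen, ¬actual drug use) ≈ 0.7888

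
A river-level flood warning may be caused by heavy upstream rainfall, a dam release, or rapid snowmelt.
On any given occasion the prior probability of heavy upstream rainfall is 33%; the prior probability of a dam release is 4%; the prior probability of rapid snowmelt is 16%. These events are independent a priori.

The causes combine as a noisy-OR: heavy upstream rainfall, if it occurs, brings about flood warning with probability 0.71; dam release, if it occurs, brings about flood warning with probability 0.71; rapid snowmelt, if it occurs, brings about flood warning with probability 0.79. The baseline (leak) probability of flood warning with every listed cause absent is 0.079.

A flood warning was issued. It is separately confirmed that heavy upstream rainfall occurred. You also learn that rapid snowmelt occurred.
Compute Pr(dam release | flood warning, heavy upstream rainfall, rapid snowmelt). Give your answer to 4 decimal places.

Under noisy-OR, P(flood warning | causes) = 1 − (1−0.079)·∏(1−qᵢ) over the active causes.
Enumerate both values of dam release and weight by the priors:
  P(flood warning | heavy upstream rainfall, rapid snowmelt) = 0.943911·0.96 + 0.983734·0.04
        = 0.906155 + 0.039349 = 0.945504
Configurations with dam release contribute 0.039349, so
  P(dam release | flood warning, heavy upstream rainfall, rapid snowmelt) = 0.039349 / 0.945504 ≈ 0.0416

Pr(dam release | flood warning, heavy upstream rainfall, rapid snowmelt) ≈ 0.0416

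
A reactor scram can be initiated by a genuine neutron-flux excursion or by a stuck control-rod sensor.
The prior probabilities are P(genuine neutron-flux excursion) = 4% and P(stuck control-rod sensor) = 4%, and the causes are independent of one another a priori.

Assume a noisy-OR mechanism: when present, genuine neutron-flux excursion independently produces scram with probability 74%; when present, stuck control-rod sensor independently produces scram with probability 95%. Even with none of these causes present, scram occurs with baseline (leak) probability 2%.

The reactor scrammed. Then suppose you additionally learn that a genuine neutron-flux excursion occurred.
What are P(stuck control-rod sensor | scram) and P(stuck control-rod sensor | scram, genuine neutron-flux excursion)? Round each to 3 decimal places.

Under noisy-OR, P(scram | causes) = 1 − (1−0.02)·∏(1−qᵢ) over the active causes.
For the numerator, keep only stuck control-rod sensor=true terms: 0.036518 + 0.001580 = 0.038098
Denominator P(scram): 0.02·0.96·0.96 + 0.951·0.96·0.04 + 0.7452·0.04·0.96 + 0.98726·0.04·0.04 = 0.085146
Posterior = 0.038098 / 0.085146 ≈ 0.447

With the extra evidence:
By total probability over both values of stuck control-rod sensor:
  P(scram | genuine neutron-flux excursion) = 0.7452*0.96 + 0.98726*0.04
        = 0.715392 + 0.039490 = 0.754882
Configurations with stuck control-rod sensor contribute 0.039490, so
  P(stuck control-rod sensor | scram, genuine neutron-flux excursion) = 0.039490 / 0.754882 ≈ 0.052
This is intercausal reasoning (explaining away): once genuine neutron-flux excursion accounts for the scram, stuck control-rod sensor becomes less likely.

P(stuck control-rod sensor | scram) ≈ 0.447; P(stuck control-rod sensor | scram, genuine neutron-flux excursion) ≈ 0.052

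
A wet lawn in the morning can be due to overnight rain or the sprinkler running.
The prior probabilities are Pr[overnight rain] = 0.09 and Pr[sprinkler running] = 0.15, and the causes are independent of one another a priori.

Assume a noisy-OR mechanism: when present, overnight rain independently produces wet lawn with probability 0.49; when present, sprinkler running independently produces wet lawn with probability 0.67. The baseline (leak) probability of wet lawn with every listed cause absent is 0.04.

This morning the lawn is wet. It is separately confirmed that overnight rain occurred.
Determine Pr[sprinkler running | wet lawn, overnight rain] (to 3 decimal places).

Pr[sprinkler running | wet lawn, overnight rain] ≈ 0.225

Under noisy-OR, P(wet lawn | causes) = 1 − (1−0.04)·∏(1−qᵢ) over the active causes.
Enumerate both values of sprinkler running and weight by the priors:
  P(wet lawn | overnight rain) = 0.5104×0.85 + 0.838432×0.15
        = 0.433840 + 0.125765 = 0.559605
Keeping only the sprinkler running-present terms gives 0.125765, so
  P(sprinkler running | wet lawn, overnight rain) = 0.125765 / 0.559605 ≈ 0.225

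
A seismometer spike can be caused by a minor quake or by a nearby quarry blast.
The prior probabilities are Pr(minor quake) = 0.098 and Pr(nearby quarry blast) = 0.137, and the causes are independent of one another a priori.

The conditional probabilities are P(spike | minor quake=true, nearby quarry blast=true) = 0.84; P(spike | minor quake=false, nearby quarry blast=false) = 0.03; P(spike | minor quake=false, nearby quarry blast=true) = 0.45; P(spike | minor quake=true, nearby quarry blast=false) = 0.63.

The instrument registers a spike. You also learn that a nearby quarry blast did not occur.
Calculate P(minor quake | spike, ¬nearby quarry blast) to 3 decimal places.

Weight on minor quake=true, given the evidence: 0.63·0.098 = 0.061740
The normalizing constant is 0.03·0.902 + 0.63·0.098 = 0.088800
P(minor quake | spike, ¬nearby quarry blast) = 0.061740/0.088800 ≈ 0.695

P(minor quake | spike, ¬nearby quarry blast) ≈ 0.695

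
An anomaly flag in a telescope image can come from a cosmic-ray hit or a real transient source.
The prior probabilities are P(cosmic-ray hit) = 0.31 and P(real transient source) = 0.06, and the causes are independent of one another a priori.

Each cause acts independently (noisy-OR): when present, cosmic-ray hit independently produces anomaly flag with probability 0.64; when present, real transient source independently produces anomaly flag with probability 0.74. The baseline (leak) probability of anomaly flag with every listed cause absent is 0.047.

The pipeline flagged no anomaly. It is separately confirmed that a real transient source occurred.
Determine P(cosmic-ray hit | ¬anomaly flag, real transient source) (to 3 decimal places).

P(cosmic-ray hit | ¬anomaly flag, real transient source) ≈ 0.139

Under noisy-OR, P(anomaly flag | causes) = 1 − (1−0.047)·∏(1−qᵢ) over the active causes.
P(¬anomaly flag | real transient source) = 0.24778×0.69 + 0.089201×0.31 = 0.170968 + 0.027652 = 0.198620
Of this, 0.027652 comes from 0.089201×0.31 (the cosmic-ray hit=true cases).
P(cosmic-ray hit | ¬anomaly flag, real transient source) = 0.027652 / 0.198620 ≈ 0.139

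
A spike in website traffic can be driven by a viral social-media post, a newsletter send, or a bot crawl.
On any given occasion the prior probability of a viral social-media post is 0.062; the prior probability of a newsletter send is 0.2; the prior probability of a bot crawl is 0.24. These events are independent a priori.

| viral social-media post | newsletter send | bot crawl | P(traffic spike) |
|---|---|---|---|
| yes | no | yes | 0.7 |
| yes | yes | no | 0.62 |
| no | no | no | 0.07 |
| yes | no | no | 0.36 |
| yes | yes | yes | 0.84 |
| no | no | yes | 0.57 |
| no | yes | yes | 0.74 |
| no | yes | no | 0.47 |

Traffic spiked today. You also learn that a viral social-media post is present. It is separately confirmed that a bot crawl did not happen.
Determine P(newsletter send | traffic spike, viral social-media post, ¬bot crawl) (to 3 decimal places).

P(newsletter send | traffic spike, viral social-media post, ¬bot crawl) ≈ 0.301

Weight on newsletter send=true, given the evidence: 0.62*0.2 = 0.124000
Normalizer over all consistent configurations: 0.36*0.8 + 0.62*0.2 = 0.412000
P(newsletter send | traffic spike, viral social-media post, ¬bot crawl) = 0.124000/0.412000 ≈ 0.301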